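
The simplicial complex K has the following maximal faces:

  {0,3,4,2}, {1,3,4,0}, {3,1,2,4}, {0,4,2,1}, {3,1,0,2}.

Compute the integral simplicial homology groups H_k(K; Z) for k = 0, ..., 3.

Fix the vertex order 0 < 1 < 2 < 3 < 4 and write every simplex with vertices in increasing order. Then dim K = 3 and the simplices of K are:

  0-simplices (5): [0], [1], [2], [3], [4]
  1-simplices (10): [0,1], [0,2], [0,3], [0,4], [1,2], [1,3], [1,4], [2,3], [2,4], [3,4]
  2-simplices (10): [0,1,2], [0,1,3], [0,1,4], [0,2,3], [0,2,4], [0,3,4], [1,2,3], [1,2,4], [1,3,4], [2,3,4]
  3-simplices (5): [0,1,2,3], [0,1,2,4], [0,1,3,4], [0,2,3,4], [1,2,3,4]

Hence C_0 ≅ Z^5, C_1 ≅ Z^10, C_2 ≅ Z^10, C_3 ≅ Z^5.

∂_1: C_1 → C_0 sends each edge [p,q] (with p < q) to q − p. For instance
  ∂[0,3] = [3] − [0].
The resulting 5×10 matrix has rank 4, and its Smith normal form has invariant factors (1,1,1,1).

Boundary ∂_2: C_2 → C_1 acts by ∂[p,q,r] = [q,r] − [p,r] + [p,q]. For instance
  ∂[0,1,3] = [1,3] − [0,3] + [0,1],
  ∂[1,2,3] = [2,3] − [1,3] + [1,2].
As a 10×10 matrix over Z this has rank 6, with invariant factors (1,1,1,1,1,1).

∂_3: C_3 → C_2 sends each 3-simplex σ to the alternating sum Σ_i (−1)^i (σ with its i-th vertex removed). For instance
  ∂[0,2,3,4] = [2,3,4] − [0,3,4] + [0,2,4] − [0,2,3],
  ∂[0,1,3,4] = [1,3,4] − [0,3,4] + [0,1,4] − [0,1,3].
The 10×5 boundary matrix has rank 4 and Smith normal form diag(1,1,1,1).

Now H_k = ker ∂_k / im ∂_{k+1}, so:

  H_0: rank C_0 − rank ∂_1 = 5 − 4 = 1, and the invariant factors of ∂_1 are all 1, so H_0 ≅ Z.
  H_1: rank ker ∂_1 − rank ∂_2 = (10 − 4) − 6 = 0, and the invariant factors of ∂_2 are all 1, so H_1 ≅ 0.
  H_2: rank ker ∂_2 − rank ∂_3 = (10 − 6) − 4 = 0, and the invariant factors of ∂_3 are all 1, so H_2 ≅ 0.
  H_3: rank ker ∂_3 − rank ∂_4 = (5 − 4) − 0 = 1, and there is no ∂_4, so H_3 ≅ Z.

H_0 ≅ Z,  H_1 = 0,  H_2 = 0,  H_3 ≅ Z.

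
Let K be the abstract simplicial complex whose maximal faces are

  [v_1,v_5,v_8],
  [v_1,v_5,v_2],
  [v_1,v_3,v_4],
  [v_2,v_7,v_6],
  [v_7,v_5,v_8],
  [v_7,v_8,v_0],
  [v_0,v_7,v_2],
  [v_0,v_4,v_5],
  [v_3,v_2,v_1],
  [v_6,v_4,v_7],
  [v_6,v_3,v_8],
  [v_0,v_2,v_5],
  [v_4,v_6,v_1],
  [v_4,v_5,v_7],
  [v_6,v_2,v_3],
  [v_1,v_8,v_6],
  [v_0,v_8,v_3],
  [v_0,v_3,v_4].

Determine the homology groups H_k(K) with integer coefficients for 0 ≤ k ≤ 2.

H_0 = Z,  H_1 = Z × Z/2,  H_2 = 0.

Take the total order v_0 < v_1 < v_2 < v_3 < v_4 < v_5 < v_6 < v_7 < v_8 on the vertex set. Then K (dimension 2) consists of the simplices:

  0-simplices (9): [v_0], [v_1], [v_2], [v_3], [v_4], [v_5], [v_6], [v_7], [v_8]
  1-simplices (27): (27 of them)
  2-simplices (18): (18 of them)

Hence C_0 ≅ Z^9, C_1 ≅ Z^27, C_2 ≅ Z^18.

∂_1: C_1 → C_0 is given by ∂[p,q] = [q] − [p]. For instance
  ∂[v_1,v_6] = [v_6] − [v_1].
This gives a 9×27 integer matrix of rank 8; reducing to Smith normal form yields diagonal entries (1,1,1,1,1,1,1,1).

Boundary ∂_2: C_2 → C_1 acts by ∂[p,q,r] = [q,r] − [p,r] + [p,q]. For instance
  ∂[v_0,v_3,v_8] = [v_3,v_8] − [v_0,v_8] + [v_0,v_3],
  ∂[v_0,v_4,v_5] = [v_4,v_5] − [v_0,v_5] + [v_0,v_4].
As a 27×18 matrix over Z this has rank 18, with invariant factors (1,1,1,1,1,1,1,1,1,1,1,1,1,1,1,1,1,2).

Computing H_k = (kernel of ∂_k) / (image of ∂_{k+1}):

  H_0: rank C_0 − rank ∂_1 = 9 − 8 = 1, and the invariant factors of ∂_1 are all 1, so H_0 = Z.
  H_1: rank ker ∂_1 − rank ∂_2 = (27 − 8) − 18 = 1, and ∂_2 has invariant factor 2 > 1, so H_1 = Z × Z/2.
  H_2: rank ker ∂_2 − rank ∂_3 = (18 − 18) − 0 = 0, and there is no ∂_3, so H_2 = 0.

As a check, the Euler characteristic is 9 − 27 + 18 = 0, which agrees with 1 − 1 + 0 = 0.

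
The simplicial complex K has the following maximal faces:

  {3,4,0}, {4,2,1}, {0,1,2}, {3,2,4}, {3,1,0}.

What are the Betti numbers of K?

b_0 = 1, b_1 = 1, b_2 = 0.

Fix the vertex order 0 < 1 < 2 < 3 < 4 and write every simplex with vertices in increasing order. Then dim K = 2 and the simplices of K are:

  0-simplices (5): [0], [1], [2], [3], [4]
  1-simplices (10): [0,1], [0,2], [0,3], [0,4], [1,2], [1,3], [1,4], [2,3], [2,4], [3,4]
  2-simplices (5): [0,1,2], [0,1,3], [0,3,4], [1,2,4], [2,3,4]

so the chain groups are C_0 ≅ Z^5, C_1 ≅ Z^10, C_2 ≅ Z^5.

∂_1: C_1 → C_0 maps an edge to its endpoints' difference, ∂[p,q] = q − p.
This gives a 5×10 integer matrix of rank 4; reducing to Smith normal form yields diagonal entries (1,1,1,1).

Boundary ∂_2: C_2 → C_1 acts by ∂[p,q,r] = [q,r] − [p,r] + [p,q]. For instance
  ∂[0,1,3] = [1,3] − [0,3] + [0,1],
  ∂[1,2,4] = [2,4] − [1,4] + [1,2].
The 10×5 boundary matrix has rank 5 and Smith normal form diag(1,1,1,1,1).

From H_k ≅ ker(∂_k) / im(∂_{k+1}) we obtain:

  H_0: rank C_0 − rank ∂_1 = 5 − 4 = 1, and the invariant factors of ∂_1 are all 1, so H_0 ≅ Z.
  H_1: rank ker ∂_1 − rank ∂_2 = (10 − 4) − 5 = 1, and the invariant factors of ∂_2 are all 1, so H_1 ≅ Z.
  H_2: rank ker ∂_2 − rank ∂_3 = (5 − 5) − 0 = 0, and there is no ∂_3, so H_2 ≅ 0.

As a check, the Euler characteristic is 5 − 10 + 5 = 0, which agrees with 1 − 1 + 0 = 0.

Hence the Betti numbers are b_0 = 1, b_1 = 1, b_2 = 0.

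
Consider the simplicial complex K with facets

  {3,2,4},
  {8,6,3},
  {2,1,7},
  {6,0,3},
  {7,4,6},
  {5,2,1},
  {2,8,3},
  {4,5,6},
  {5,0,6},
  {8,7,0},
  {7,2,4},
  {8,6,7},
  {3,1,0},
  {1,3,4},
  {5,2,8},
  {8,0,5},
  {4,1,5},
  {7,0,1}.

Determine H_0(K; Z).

We work with the vertex ordering 0 < 1 < 2 < 3 < 4 < 5 < 6 < 7 < 8. The simplices of K, each written with vertices in increasing order, are:

  0-simplices (9): [0], [1], [2], [3], [4], [5], [6], [7], [8]
  1-simplices (27): (27 of them)
  2-simplices (18): [0,1,3], [0,1,7], [0,3,6], [0,5,6], [0,5,8], [0,7,8], [1,2,5], [1,2,7], [1,3,4], [1,4,5], [2,3,4], [2,3,8], [2,4,7], [2,5,8], [3,6,8], [4,5,6], [4,6,7], [6,7,8]

so the chain groups are C_0 ≅ Z^9, C_1 ≅ Z^27, C_2 ≅ Z^18.

The boundary map ∂_1: C_1 → C_0 sends each edge [p,q] (with p < q) to q − p. For instance
  ∂[2,5] = [5] − [2].
The resulting 9×27 matrix has rank 8, and its Smith normal form has invariant factors (1,1,1,1,1,1,1,1).

Boundary ∂_2: C_2 → C_1 acts by ∂[p,q,r] = [q,r] − [p,r] + [p,q]. For instance
  ∂[1,3,4] = [3,4] − [1,4] + [1,3],
  ∂[2,4,7] = [4,7] − [2,7] + [2,4].
The resulting 27×18 matrix has rank 18, and its Smith normal form has invariant factors (1,1,1,1,1,1,1,1,1,1,1,1,1,1,1,1,1,2).

Computing H_k = (kernel of ∂_k) / (image of ∂_{k+1}):

  H_0: rank C_0 − rank ∂_1 = 9 − 8 = 1, and the invariant factors of ∂_1 are all 1, so H_0 ≅ Z.

H_0 ≅ Z.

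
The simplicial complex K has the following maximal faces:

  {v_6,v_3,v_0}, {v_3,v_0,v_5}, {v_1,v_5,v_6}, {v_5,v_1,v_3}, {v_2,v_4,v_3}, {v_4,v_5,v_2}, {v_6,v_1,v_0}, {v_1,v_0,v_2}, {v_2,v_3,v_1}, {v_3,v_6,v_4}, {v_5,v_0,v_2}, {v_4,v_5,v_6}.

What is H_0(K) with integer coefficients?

H_0 ≅ Z.

Order the vertices as v_0 < v_1 < v_2 < v_3 < v_4 < v_5 < v_6. Listing each simplex with vertices in this order, K has dimension 2 with simplices:

  0-simplices (7): [v_0], [v_1], [v_2], [v_3], [v_4], [v_5], [v_6]
  1-simplices (18): (18 of them)
  2-simplices (12): (12 of them)

so the chain groups are C_0 ≅ Z^7, C_1 ≅ Z^18, C_2 ≅ Z^12.

The boundary map ∂_1: C_1 → C_0 sends each edge [p,q] (with p < q) to q − p. For instance
  ∂[v_1,v_5] = [v_5] − [v_1].
The 7×18 boundary matrix has rank 6 and Smith normal form diag(1,1,1,1,1,1).

Boundary ∂_2: C_2 → C_1 sends each 2-simplex [p,q,r] to [q,r] − [p,r] + [p,q]. For instance
  ∂[v_0,v_3,v_6] = [v_3,v_6] − [v_0,v_6] + [v_0,v_3],
  ∂[v_2,v_4,v_5] = [v_4,v_5] − [v_2,v_5] + [v_2,v_4].
The resulting 18×12 matrix has rank 12, and its Smith normal form has invariant factors (1,1,1,1,1,1,1,1,1,1,1,2).

Reading off H_k = ker ∂_k / im ∂_{k+1}:

  H_0: rank C_0 − rank ∂_1 = 7 − 6 = 1, and the invariant factors of ∂_1 are all 1, so H_0 ≅ Z.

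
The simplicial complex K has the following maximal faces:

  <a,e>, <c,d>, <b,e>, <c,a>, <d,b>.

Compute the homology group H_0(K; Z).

H_0 ≅ Z.

Order the vertices as a < b < c < d < e. Listing each simplex with vertices in this order, K has dimension 1 with simplices:

  0-simplices (5): a, b, c, d, e
  1-simplices (5): ac, ae, bd, be, cd

giving chain groups C_0 ≅ Z^5, C_1 ≅ Z^5.

Boundary ∂_1: C_1 → C_0 maps an edge to its endpoints' difference, ∂[p,q] = q − p. For instance
  ∂bd = d − b.
As a 5×5 matrix over Z this has rank 4, with invariant factors (1,1,1,1).

Computing H_k = (kernel of ∂_k) / (image of ∂_{k+1}):

  H_0: rank C_0 − rank ∂_1 = 5 − 4 = 1, and the invariant factors of ∂_1 are all 1, so H_0 = Z.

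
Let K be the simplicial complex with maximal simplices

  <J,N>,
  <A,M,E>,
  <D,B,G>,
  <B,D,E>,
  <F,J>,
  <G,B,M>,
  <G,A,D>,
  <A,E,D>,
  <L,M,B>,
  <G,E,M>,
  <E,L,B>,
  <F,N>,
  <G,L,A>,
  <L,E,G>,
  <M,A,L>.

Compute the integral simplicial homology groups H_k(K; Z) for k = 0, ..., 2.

K has 10 vertices, 21 edges, 12 triangles.
rank ∂_0 = 0, rank ∂_1 = 8 ⇒ b_0 = 10 − 0 − 8 = 2; all invariant factors of ∂_1 are 1 so no torsion. So H_0 ≅ Z^2.
rank ∂_1 = 8, rank ∂_2 = 12 ⇒ b_1 = 21 − 8 − 12 = 1; ∂_2 has invariant factor(s) [2] giving torsion. So H_1 ≅ Z ⊕ Z/2.
rank ∂_2 = 12, rank ∂_3 = 0 ⇒ b_2 = 12 − 12 − 0 = 0. So H_2 ≅ 0.

H_0 ≅ Z^2,  H_1 ≅ Z ⊕ Z/2,  H_2 = 0.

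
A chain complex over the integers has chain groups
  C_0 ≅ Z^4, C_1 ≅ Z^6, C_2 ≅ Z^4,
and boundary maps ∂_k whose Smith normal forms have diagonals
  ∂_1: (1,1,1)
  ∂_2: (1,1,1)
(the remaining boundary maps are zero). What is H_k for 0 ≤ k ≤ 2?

H_0: b_0 = 4 − 0 − 3 = 1; torsion from ∂_1 factors > 1: none. So H_0 = Z.
H_1: b_1 = 6 − 3 − 3 = 0; torsion from ∂_2 factors > 1: none. So H_1 = 0.
H_2: b_2 = 4 − 3 − 0 = 1; torsion from ∂_3 factors > 1: none. So H_2 = Z.

H_0 = Z,  H_1 = 0,  H_2 = Z.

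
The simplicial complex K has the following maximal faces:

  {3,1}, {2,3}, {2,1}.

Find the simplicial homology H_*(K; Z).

K has 3 vertices, 3 edges.
rank ∂_0 = 0, rank ∂_1 = 2 ⇒ b_0 = 3 − 0 − 2 = 1; all invariant factors of ∂_1 are 1 so no torsion. So H_0 = Z.
rank ∂_1 = 2, rank ∂_2 = 0 ⇒ b_1 = 3 − 2 − 0 = 1. So H_1 = Z.

H_0 ≅ Z,  H_1 ≅ Z.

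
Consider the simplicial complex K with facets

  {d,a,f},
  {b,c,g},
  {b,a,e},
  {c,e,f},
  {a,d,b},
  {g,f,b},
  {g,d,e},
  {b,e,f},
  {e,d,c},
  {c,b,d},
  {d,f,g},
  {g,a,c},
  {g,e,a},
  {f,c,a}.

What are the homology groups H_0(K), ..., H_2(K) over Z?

H_0 ≅ Z,  H_1 ≅ Z^2,  H_2 ≅ Z.

We work with the vertex ordering a < b < c < d < e < f < g. The simplices of K, each written with vertices in increasing order, are:

  0-simplices (7): a, b, c, d, e, f, g
  1-simplices (21): ab, ac, ad, ae, af, ag, bc, bd, be, bf, bg, cd, ce, cf, cg, de, df, dg, ef, eg, fg
  2-simplices (14): abd, abe, acf, acg, adf, aeg, bcd, bcg, bef, bfg, cde, cef, deg, dfg

giving chain groups C_0 ≅ Z^7, C_1 ≅ Z^21, C_2 ≅ Z^14.

Boundary ∂_1: C_1 → C_0 maps an edge to its endpoints' difference, ∂[p,q] = q − p. For instance
  ∂ef = f − e.
The resulting 7×21 matrix has rank 6, and its Smith normal form has invariant factors (1,1,1,1,1,1).

The boundary map ∂_2: C_2 → C_1 sends each 2-simplex [p,q,r] to [q,r] − [p,r] + [p,q]. For instance
  ∂cef = ef − cf + ce,
  ∂abe = be − ae + ab.
The resulting 21×14 matrix has rank 13, and its Smith normal form has invariant factors (1,1,1,1,1,1,1,1,1,1,1,1,1).

Now H_k = ker ∂_k / im ∂_{k+1}, so:

  H_0: rank C_0 − rank ∂_1 = 7 − 6 = 1, and the invariant factors of ∂_1 are all 1, so H_0 ≅ Z.
  H_1: rank ker ∂_1 − rank ∂_2 = (21 − 6) − 13 = 2, and the invariant factors of ∂_2 are all 1, so H_1 ≅ Z^2.
  H_2: rank ker ∂_2 − rank ∂_3 = (14 − 13) − 0 = 1, and there is no ∂_3, so H_2 ≅ Z.

As a check, the Euler characteristic is 7 − 21 + 14 = 0, which agrees with 1 − 2 + 1 = 0.
(K is a triangulation of the torus T^2.)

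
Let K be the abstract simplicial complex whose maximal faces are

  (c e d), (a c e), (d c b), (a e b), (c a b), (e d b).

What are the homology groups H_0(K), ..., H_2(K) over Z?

H_0 = Z,  H_1 = 0,  H_2 = Z.

We work with the vertex ordering a < b < c < d < e. The simplices of K, each written with vertices in increasing order, are:

  0-simplices (5): a, b, c, d, e
  1-simplices (9): ab, ac, ae, bc, bd, be, cd, ce, de
  2-simplices (6): abc, abe, ace, bcd, bde, cde

so the chain groups are C_0 ≅ Z^5, C_1 ≅ Z^9, C_2 ≅ Z^6.

∂_1: C_1 → C_0 sends each edge [p,q] (with p < q) to q − p.
The resulting 5×9 matrix has rank 4, and its Smith normal form has invariant factors (1,1,1,1).

The boundary map ∂_2: C_2 → C_1 sends each 2-simplex [p,q,r] to [q,r] − [p,r] + [p,q]. For instance
  ∂ace = ce − ae + ac,
  ∂bde = de − be + bd.
The 9×6 boundary matrix has rank 5 and Smith normal form diag(1,1,1,1,1).

From H_k ≅ ker(∂_k) / im(∂_{k+1}) we obtain:

  H_0: rank C_0 − rank ∂_1 = 5 − 4 = 1, and the invariant factors of ∂_1 are all 1, so H_0 = Z.
  H_1: rank ker ∂_1 − rank ∂_2 = (9 − 4) − 5 = 0, and the invariant factors of ∂_2 are all 1, so H_1 = 0.
  H_2: rank ker ∂_2 − rank ∂_3 = (6 − 5) − 0 = 1, and there is no ∂_3, so H_2 = Z.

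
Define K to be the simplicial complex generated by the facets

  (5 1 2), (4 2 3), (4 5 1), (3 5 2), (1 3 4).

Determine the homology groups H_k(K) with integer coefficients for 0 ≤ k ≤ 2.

Order the vertices as 1 < 2 < 3 < 4 < 5. Listing each simplex with vertices in this order, K has dimension 2 with simplices:

  0-simplices (5): [1], [2], [3], [4], [5]
  1-simplices (10): [1,2], [1,3], [1,4], [1,5], [2,3], [2,4], [2,5], [3,4], [3,5], [4,5]
  2-simplices (5): [1,2,5], [1,3,4], [1,4,5], [2,3,4], [2,3,5]

giving chain groups C_0 ≅ Z^5, C_1 ≅ Z^10, C_2 ≅ Z^5.

∂_1: C_1 → C_0 maps an edge to its endpoints' difference, ∂[p,q] = q − p. For instance
  ∂[3,5] = [5] − [3].
The 5×10 boundary matrix has rank 4 and Smith normal form diag(1,1,1,1).

The boundary map ∂_2: C_2 → C_1 maps a triangle to the signed sum of its edges. For instance
  ∂[2,3,4] = [3,4] − [2,4] + [2,3],
  ∂[1,4,5] = [4,5] − [1,5] + [1,4].
As a 10×5 matrix over Z this has rank 5, with invariant factors (1,1,1,1,1).

Reading off H_k = ker ∂_k / im ∂_{k+1}:

  H_0: rank C_0 − rank ∂_1 = 5 − 4 = 1, and the invariant factors of ∂_1 are all 1, so H_0 = Z.
  H_1: rank ker ∂_1 − rank ∂_2 = (10 − 4) − 5 = 1, and the invariant factors of ∂_2 are all 1, so H_1 = Z.
  H_2: rank ker ∂_2 − rank ∂_3 = (5 − 5) − 0 = 0, and there is no ∂_3, so H_2 = 0.

As a check, the Euler characteristic is 5 − 10 + 5 = 0, which agrees with 1 − 1 + 0 = 0.

H_0 ≅ Z,  H_1 ≅ Z,  H_2 = 0.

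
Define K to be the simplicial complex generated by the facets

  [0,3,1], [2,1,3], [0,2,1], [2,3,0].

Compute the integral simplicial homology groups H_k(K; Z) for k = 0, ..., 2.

H_0 ≅ Z,  H_1 = 0,  H_2 ≅ Z.

We work with the vertex ordering 0 < 1 < 2 < 3. The simplices of K, each written with vertices in increasing order, are:

  0-simplices (4): [0], [1], [2], [3]
  1-simplices (6): [0,1], [0,2], [0,3], [1,2], [1,3], [2,3]
  2-simplices (4): [0,1,2], [0,1,3], [0,2,3], [1,2,3]

giving chain groups C_0 ≅ Z^4, C_1 ≅ Z^6, C_2 ≅ Z^4.

The boundary map ∂_1: C_1 → C_0 sends each edge [p,q] (with p < q) to q − p. For instance
  ∂[0,3] = [3] − [0].
The resulting 4×6 matrix has rank 3, and its Smith normal form has invariant factors (1,1,1).

The boundary map ∂_2: C_2 → C_1 acts by ∂[p,q,r] = [q,r] − [p,r] + [p,q]. For instance
  ∂[0,1,3] = [1,3] − [0,3] + [0,1],
  ∂[0,1,2] = [1,2] − [0,2] + [0,1].
The resulting 6×4 matrix has rank 3, and its Smith normal form has invariant factors (1,1,1).

Reading off H_k = ker ∂_k / im ∂_{k+1}:

  H_0: rank C_0 − rank ∂_1 = 4 − 3 = 1, and the invariant factors of ∂_1 are all 1, so H_0 ≅ Z.
  H_1: rank ker ∂_1 − rank ∂_2 = (6 − 3) − 3 = 0, and the invariant factors of ∂_2 are all 1, so H_1 ≅ 0.
  H_2: rank ker ∂_2 − rank ∂_3 = (4 − 3) − 0 = 1, and there is no ∂_3, so H_2 ≅ Z.

(K is a triangulation of the 2-sphere S^2.)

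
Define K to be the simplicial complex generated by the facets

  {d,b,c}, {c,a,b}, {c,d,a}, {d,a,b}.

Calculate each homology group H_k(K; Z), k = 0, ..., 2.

Order the vertices as a < b < c < d. Listing each simplex with vertices in this order, K has dimension 2 with simplices:

  0-simplices (4): a, b, c, d
  1-simplices (6): ab, ac, ad, bc, bd, cd
  2-simplices (4): abc, abd, acd, bcd

giving chain groups C_0 ≅ Z^4, C_1 ≅ Z^6, C_2 ≅ Z^4.

∂_1: C_1 → C_0 maps an edge to its endpoints' difference, ∂[p,q] = q − p. For instance
  ∂ac = c − a.
As a 4×6 matrix over Z this has rank 3, with invariant factors (1,1,1).

The boundary map ∂_2: C_2 → C_1 acts by ∂[p,q,r] = [q,r] − [p,r] + [p,q]. For instance
  ∂bcd = cd − bd + bc,
  ∂abc = bc − ac + ab.
The 6×4 boundary matrix has rank 3 and Smith normal form diag(1,1,1).

Reading off H_k = ker ∂_k / im ∂_{k+1}:

  H_0: rank C_0 − rank ∂_1 = 4 − 3 = 1, and the invariant factors of ∂_1 are all 1, so H_0 = Z.
  H_1: rank ker ∂_1 − rank ∂_2 = (6 − 3) − 3 = 0, and the invariant factors of ∂_2 are all 1, so H_1 = 0.
  H_2: rank ker ∂_2 − rank ∂_3 = (4 − 3) − 0 = 1, and there is no ∂_3, so H_2 = Z.

H_0 ≅ Z,  H_1 = 0,  H_2 ≅ Z.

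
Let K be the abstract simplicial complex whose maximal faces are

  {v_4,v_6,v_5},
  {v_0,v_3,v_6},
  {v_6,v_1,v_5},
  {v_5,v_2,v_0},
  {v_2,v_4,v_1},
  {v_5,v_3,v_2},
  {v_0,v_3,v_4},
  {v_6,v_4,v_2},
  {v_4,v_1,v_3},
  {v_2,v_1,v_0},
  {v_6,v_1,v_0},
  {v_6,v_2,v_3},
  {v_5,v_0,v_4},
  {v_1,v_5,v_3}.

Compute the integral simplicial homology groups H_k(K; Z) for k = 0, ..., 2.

Order the vertices as v_0 < v_1 < v_2 < v_3 < v_4 < v_5 < v_6. Listing each simplex with vertices in this order, K has dimension 2 with simplices:

  0-simplices (7): [v_0], [v_1], [v_2], [v_3], [v_4], [v_5], [v_6]
  1-simplices (21): (21 of them)
  2-simplices (14): (14 of them)

so the chain groups are C_0 ≅ Z^7, C_1 ≅ Z^21, C_2 ≅ Z^14.

The boundary map ∂_1: C_1 → C_0 sends each edge [p,q] (with p < q) to q − p. For instance
  ∂[v_5,v_6] = [v_6] − [v_5].
The resulting 7×21 matrix has rank 6, and its Smith normal form has invariant factors (1,1,1,1,1,1).

The boundary map ∂_2: C_2 → C_1 sends each 2-simplex [p,q,r] to [q,r] − [p,r] + [p,q]. For instance
  ∂[v_0,v_4,v_5] = [v_4,v_5] − [v_0,v_5] + [v_0,v_4],
  ∂[v_0,v_2,v_5] = [v_2,v_5] − [v_0,v_5] + [v_0,v_2].
The resulting 21×14 matrix has rank 13, and its Smith normal form has invariant factors (1,1,1,1,1,1,1,1,1,1,1,1,1).

From H_k ≅ ker(∂_k) / im(∂_{k+1}) we obtain:

  H_0: rank C_0 − rank ∂_1 = 7 − 6 = 1, and the invariant factors of ∂_1 are all 1, so H_0 = Z.
  H_1: rank ker ∂_1 − rank ∂_2 = (21 − 6) − 13 = 2, and the invariant factors of ∂_2 are all 1, so H_1 = Z^2.
  H_2: rank ker ∂_2 − rank ∂_3 = (14 − 13) − 0 = 1, and there is no ∂_3, so H_2 = Z.

As a check, the Euler characteristic is 7 − 21 + 14 = 0, which agrees with 1 − 2 + 1 = 0.

H_0 ≅ Z,  H_1 ≅ Z^2,  H_2 ≅ Z.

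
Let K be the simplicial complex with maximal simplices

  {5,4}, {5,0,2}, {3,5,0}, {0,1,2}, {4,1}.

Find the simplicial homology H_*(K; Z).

H_0 ≅ Z,  H_1 ≅ Z,  H_2 = 0.

We work with the vertex ordering 0 < 1 < 2 < 3 < 4 < 5. The simplices of K, each written with vertices in increasing order, are:

  0-simplices (6): [0], [1], [2], [3], [4], [5]
  1-simplices (9): [0,1], [0,2], [0,3], [0,5], [1,2], [1,4], [2,5], [3,5], [4,5]
  2-simplices (3): [0,1,2], [0,2,5], [0,3,5]

Hence C_0 ≅ Z^6, C_1 ≅ Z^9, C_2 ≅ Z^3.

The boundary map ∂_1: C_1 → C_0 is given by ∂[p,q] = [q] − [p].
The resulting 6×9 matrix has rank 5, and its Smith normal form has invariant factors (1,1,1,1,1).

The boundary map ∂_2: C_2 → C_1 acts by ∂[p,q,r] = [q,r] − [p,r] + [p,q]. For instance
  ∂[0,2,5] = [2,5] − [0,5] + [0,2],
  ∂[0,3,5] = [3,5] − [0,5] + [0,3].
The resulting 9×3 matrix has rank 3, and its Smith normal form has invariant factors (1,1,1).

Now H_k = ker ∂_k / im ∂_{k+1}, so:

  H_0: rank C_0 − rank ∂_1 = 6 − 5 = 1, and the invariant factors of ∂_1 are all 1, so H_0 = Z.
  H_1: rank ker ∂_1 − rank ∂_2 = (9 − 5) − 3 = 1, and the invariant factors of ∂_2 are all 1, so H_1 = Z.
  H_2: rank ker ∂_2 − rank ∂_3 = (3 − 3) − 0 = 0, and there is no ∂_3, so H_2 = 0.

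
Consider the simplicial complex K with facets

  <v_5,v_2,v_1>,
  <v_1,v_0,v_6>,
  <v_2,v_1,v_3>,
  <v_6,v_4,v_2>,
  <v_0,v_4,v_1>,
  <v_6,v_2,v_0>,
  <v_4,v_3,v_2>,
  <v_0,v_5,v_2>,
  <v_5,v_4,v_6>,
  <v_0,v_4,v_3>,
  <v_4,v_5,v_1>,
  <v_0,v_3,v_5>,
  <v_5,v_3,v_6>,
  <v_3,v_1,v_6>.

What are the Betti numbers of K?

b_0 = 1, b_1 = 2, b_2 = 1.

Order the vertices as v_0 < v_1 < v_2 < v_3 < v_4 < v_5 < v_6. Listing each simplex with vertices in this order, K has dimension 2 with simplices:

  0-simplices (7): [v_0], [v_1], [v_2], [v_3], [v_4], [v_5], [v_6]
  1-simplices (21): (21 of them)
  2-simplices (14): (14 of them)

giving chain groups C_0 ≅ Z^7, C_1 ≅ Z^21, C_2 ≅ Z^14.

The boundary map ∂_1: C_1 → C_0 maps an edge to its endpoints' difference, ∂[p,q] = q − p.
The resulting 7×21 matrix has rank 6, and its Smith normal form has invariant factors (1,1,1,1,1,1).

The boundary map ∂_2: C_2 → C_1 acts by ∂[p,q,r] = [q,r] − [p,r] + [p,q]. For instance
  ∂[v_1,v_3,v_6] = [v_3,v_6] − [v_1,v_6] + [v_1,v_3],
  ∂[v_1,v_2,v_5] = [v_2,v_5] − [v_1,v_5] + [v_1,v_2].
This gives a 21×14 integer matrix of rank 13; reducing to Smith normal form yields diagonal entries (1,1,1,1,1,1,1,1,1,1,1,1,1).

From H_k ≅ ker(∂_k) / im(∂_{k+1}) we obtain:

  H_0: rank C_0 − rank ∂_1 = 7 − 6 = 1, and the invariant factors of ∂_1 are all 1, so H_0 = Z.
  H_1: rank ker ∂_1 − rank ∂_2 = (21 − 6) − 13 = 2, and the invariant factors of ∂_2 are all 1, so H_1 = Z^2.
  H_2: rank ker ∂_2 − rank ∂_3 = (14 − 13) − 0 = 1, and there is no ∂_3, so H_2 = Z.

As a check, the Euler characteristic is 7 − 21 + 14 = 0, which agrees with 1 − 2 + 1 = 0.

Hence the Betti numbers are b_0 = 1, b_1 = 2, b_2 = 1.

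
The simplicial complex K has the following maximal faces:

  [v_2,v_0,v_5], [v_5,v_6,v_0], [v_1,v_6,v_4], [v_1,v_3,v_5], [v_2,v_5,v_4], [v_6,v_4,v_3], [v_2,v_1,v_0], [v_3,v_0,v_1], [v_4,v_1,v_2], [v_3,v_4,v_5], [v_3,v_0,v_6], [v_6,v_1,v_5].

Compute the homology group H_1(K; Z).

Fix the vertex order v_0 < v_1 < v_2 < v_3 < v_4 < v_5 < v_6 and write every simplex with vertices in increasing order. Then dim K = 2 and the simplices of K are:

  0-simplices (7): [v_0], [v_1], [v_2], [v_3], [v_4], [v_5], [v_6]
  1-simplices (18): (18 of them)
  2-simplices (12): (12 of them)

so the chain groups are C_0 ≅ Z^7, C_1 ≅ Z^18, C_2 ≅ Z^12.

∂_1: C_1 → C_0 is given by ∂[p,q] = [q] − [p].
This gives a 7×18 integer matrix of rank 6; reducing to Smith normal form yields diagonal entries (1,1,1,1,1,1).

Boundary ∂_2: C_2 → C_1 sends each 2-simplex [p,q,r] to [q,r] − [p,r] + [p,q]. For instance
  ∂[v_0,v_1,v_3] = [v_1,v_3] − [v_0,v_3] + [v_0,v_1],
  ∂[v_1,v_5,v_6] = [v_5,v_6] − [v_1,v_6] + [v_1,v_5].
The 18×12 boundary matrix has rank 12 and Smith normal form diag(1,1,1,1,1,1,1,1,1,1,1,2).

Computing H_k = (kernel of ∂_k) / (image of ∂_{k+1}):

  H_1: rank ker ∂_1 − rank ∂_2 = (18 − 6) − 12 = 0, and ∂_2 has invariant factor 2 > 1, so H_1 ≅ Z/2.

(K is a triangulation of the real projective plane RP^2.)

H_1 = Z/2.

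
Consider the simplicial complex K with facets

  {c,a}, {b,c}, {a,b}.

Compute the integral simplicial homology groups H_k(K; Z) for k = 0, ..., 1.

H_0 ≅ Z,  H_1 ≅ Z.

Order the vertices as a < b < c. Listing each simplex with vertices in this order, K has dimension 1 with simplices:

  0-simplices (3): a, b, c
  1-simplices (3): ab, ac, bc

so the chain groups are C_0 ≅ Z^3, C_1 ≅ Z^3.

∂_1: C_1 → C_0 maps an edge to its endpoints' difference, ∂[p,q] = q − p.
The resulting 3×3 matrix has rank 2, and its Smith normal form has invariant factors (1,1).

From H_k ≅ ker(∂_k) / im(∂_{k+1}) we obtain:

  H_0: rank C_0 − rank ∂_1 = 3 − 2 = 1, and the invariant factors of ∂_1 are all 1, so H_0 ≅ Z.
  H_1: rank ker ∂_1 − rank ∂_2 = (3 − 2) − 0 = 1, and there is no ∂_2, so H_1 ≅ Z.

(K is a triangulation of the circle S^1.)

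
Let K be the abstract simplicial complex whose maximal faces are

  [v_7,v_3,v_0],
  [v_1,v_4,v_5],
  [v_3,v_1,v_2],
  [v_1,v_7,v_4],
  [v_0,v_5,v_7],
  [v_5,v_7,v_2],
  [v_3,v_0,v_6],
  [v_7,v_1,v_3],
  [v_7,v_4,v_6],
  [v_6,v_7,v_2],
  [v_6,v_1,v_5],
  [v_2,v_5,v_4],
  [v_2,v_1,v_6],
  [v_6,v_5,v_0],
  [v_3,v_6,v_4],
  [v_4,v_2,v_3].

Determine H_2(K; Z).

H_2 ≅ Z.

We work with the vertex ordering v_0 < v_1 < v_2 < v_3 < v_4 < v_5 < v_6 < v_7. The simplices of K, each written with vertices in increasing order, are:

  0-simplices (8): [v_0], [v_1], [v_2], [v_3], [v_4], [v_5], [v_6], [v_7]
  1-simplices (24): (24 of them)
  2-simplices (16): (16 of them)

Hence C_0 ≅ Z^8, C_1 ≅ Z^24, C_2 ≅ Z^16.

The boundary map ∂_1: C_1 → C_0 maps an edge to its endpoints' difference, ∂[p,q] = q − p.
This gives a 8×24 integer matrix of rank 7; reducing to Smith normal form yields diagonal entries (1,1,1,1,1,1,1).

Boundary ∂_2: C_2 → C_1 sends each 2-simplex [p,q,r] to [q,r] − [p,r] + [p,q]. For instance
  ∂[v_3,v_4,v_6] = [v_4,v_6] − [v_3,v_6] + [v_3,v_4],
  ∂[v_1,v_2,v_3] = [v_2,v_3] − [v_1,v_3] + [v_1,v_2].
This gives a 24×16 integer matrix of rank 15; reducing to Smith normal form yields diagonal entries (1,1,1,1,1,1,1,1,1,1,1,1,1,1,1).

Reading off H_k = ker ∂_k / im ∂_{k+1}:

  H_2: rank ker ∂_2 − rank ∂_3 = (16 − 15) − 0 = 1, and there is no ∂_3, so H_2 = Z.

(K is a triangulation of the torus T^2.)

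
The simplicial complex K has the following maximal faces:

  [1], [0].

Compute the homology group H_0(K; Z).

Take the total order 0 < 1 on the vertex set. Then K (dimension 0) consists of the simplices:

  0-simplices (2): [0], [1]

so the chain groups are C_0 ≅ Z^2.

From H_k ≅ ker(∂_k) / im(∂_{k+1}) we obtain:

  H_0: rank C_0 − rank ∂_1 = 2 − 0 = 2, and there is no ∂_1, so H_0 = Z^2.

H_0 = Z^2.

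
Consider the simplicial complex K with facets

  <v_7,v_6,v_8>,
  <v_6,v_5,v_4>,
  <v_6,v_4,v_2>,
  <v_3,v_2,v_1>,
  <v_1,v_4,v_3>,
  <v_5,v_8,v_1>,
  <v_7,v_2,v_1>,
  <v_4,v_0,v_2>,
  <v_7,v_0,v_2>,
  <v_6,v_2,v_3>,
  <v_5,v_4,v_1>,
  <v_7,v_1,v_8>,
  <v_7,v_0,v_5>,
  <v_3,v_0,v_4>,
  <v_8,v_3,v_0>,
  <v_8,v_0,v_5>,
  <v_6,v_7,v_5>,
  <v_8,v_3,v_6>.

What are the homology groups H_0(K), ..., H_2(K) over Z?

Order the vertices as v_0 < v_1 < v_2 < v_3 < v_4 < v_5 < v_6 < v_7 < v_8. Listing each simplex with vertices in this order, K has dimension 2 with simplices:

  0-simplices (9): [v_0], [v_1], [v_2], [v_3], [v_4], [v_5], [v_6], [v_7], [v_8]
  1-simplices (27): (27 of them)
  2-simplices (18): (18 of them)

so the chain groups are C_0 ≅ Z^9, C_1 ≅ Z^27, C_2 ≅ Z^18.

∂_1: C_1 → C_0 is given by ∂[p,q] = [q] − [p]. For instance
  ∂[v_0,v_4] = [v_4] − [v_0].
This gives a 9×27 integer matrix of rank 8; reducing to Smith normal form yields diagonal entries (1,1,1,1,1,1,1,1).

The boundary map ∂_2: C_2 → C_1 maps a triangle to the signed sum of its edges. For instance
  ∂[v_0,v_5,v_7] = [v_5,v_7] − [v_0,v_7] + [v_0,v_5],
  ∂[v_0,v_3,v_8] = [v_3,v_8] − [v_0,v_8] + [v_0,v_3].
This gives a 27×18 integer matrix of rank 18; reducing to Smith normal form yields diagonal entries (1,1,1,1,1,1,1,1,1,1,1,1,1,1,1,1,1,2).

Reading off H_k = ker ∂_k / im ∂_{k+1}:

  H_0: rank C_0 − rank ∂_1 = 9 − 8 = 1, and the invariant factors of ∂_1 are all 1, so H_0 ≅ Z.
  H_1: rank ker ∂_1 − rank ∂_2 = (27 − 8) − 18 = 1, and ∂_2 has invariant factor 2 > 1, so H_1 ≅ Z ⊕ Z/2.
  H_2: rank ker ∂_2 − rank ∂_3 = (18 − 18) − 0 = 0, and there is no ∂_3, so H_2 ≅ 0.

As a check, the Euler characteristic is 9 − 27 + 18 = 0, which agrees with 1 − 1 + 0 = 0.
(K is a triangulation of the Klein bottle.)

H_0 = Z,  H_1 = Z ⊕ Z/2,  H_2 = 0.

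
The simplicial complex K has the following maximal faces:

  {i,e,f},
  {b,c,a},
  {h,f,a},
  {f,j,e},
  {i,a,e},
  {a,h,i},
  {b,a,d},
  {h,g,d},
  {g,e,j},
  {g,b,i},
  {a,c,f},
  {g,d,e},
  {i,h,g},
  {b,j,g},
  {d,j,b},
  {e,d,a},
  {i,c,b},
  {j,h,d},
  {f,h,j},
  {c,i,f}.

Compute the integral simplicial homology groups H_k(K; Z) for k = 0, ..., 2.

Fix the vertex order a < b < c < d < e < f < g < h < i < j and write every simplex with vertices in increasing order. Then dim K = 2 and the simplices of K are:

  0-simplices (10): a, b, c, d, e, f, g, h, i, j
  1-simplices (30): ab, ac, ad, ae, af, ah, ai, bc, bd, bg, bi, bj, cf, ci, de, dg, dh, dj, ef, eg, ei, ej, fh, fi, fj, gh, gi, gj, hi, hj
  2-simplices (20): abc, abd, acf, ade, aei, afh, ahi, bci, bdj, bgi, bgj, cfi, deg, dgh, dhj, efi, efj, egj, fhj, ghi

Hence C_0 ≅ Z^10, C_1 ≅ Z^30, C_2 ≅ Z^20.

∂_1: C_1 → C_0 is given by ∂[p,q] = [q] − [p]. For instance
  ∂ej = j − e.
This gives a 10×30 integer matrix of rank 9; reducing to Smith normal form yields diagonal entries (1,1,1,1,1,1,1,1,1).

The boundary map ∂_2: C_2 → C_1 sends each 2-simplex [p,q,r] to [q,r] − [p,r] + [p,q]. For instance
  ∂bci = ci − bi + bc,
  ∂abc = bc − ac + ab.
The resulting 30×20 matrix has rank 20, and its Smith normal form has invariant factors (1,1,1,1,1,1,1,1,1,1,1,1,1,1,1,1,1,1,1,2).

Computing H_k = (kernel of ∂_k) / (image of ∂_{k+1}):

  H_0: rank C_0 − rank ∂_1 = 10 − 9 = 1, and the invariant factors of ∂_1 are all 1, so H_0 ≅ Z.
  H_1: rank ker ∂_1 − rank ∂_2 = (30 − 9) − 20 = 1, and ∂_2 has invariant factor 2 > 1, so H_1 ≅ Z ⊕ Z/2.
  H_2: rank ker ∂_2 − rank ∂_3 = (20 − 20) − 0 = 0, and there is no ∂_3, so H_2 ≅ 0.

H_0 = Z,  H_1 = Z ⊕ Z/2,  H_2 = 0.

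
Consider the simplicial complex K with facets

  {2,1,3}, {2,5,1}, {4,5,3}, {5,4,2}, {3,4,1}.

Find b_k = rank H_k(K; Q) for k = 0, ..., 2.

b_0 = 1, b_1 = 1, b_2 = 0.

We work with the vertex ordering 1 < 2 < 3 < 4 < 5. The simplices of K, each written with vertices in increasing order, are:

  0-simplices (5): [1], [2], [3], [4], [5]
  1-simplices (10): [1,2], [1,3], [1,4], [1,5], [2,3], [2,4], [2,5], [3,4], [3,5], [4,5]
  2-simplices (5): [1,2,3], [1,2,5], [1,3,4], [2,4,5], [3,4,5]

Hence C_0 ≅ Z^5, C_1 ≅ Z^10, C_2 ≅ Z^5.

Boundary ∂_1: C_1 → C_0 sends each edge [p,q] (with p < q) to q − p.
The 5×10 boundary matrix has rank 4 and Smith normal form diag(1,1,1,1).

The boundary map ∂_2: C_2 → C_1 sends each 2-simplex [p,q,r] to [q,r] − [p,r] + [p,q]. For instance
  ∂[1,2,3] = [2,3] − [1,3] + [1,2],
  ∂[1,3,4] = [3,4] − [1,4] + [1,3].
As a 10×5 matrix over Z this has rank 5, with invariant factors (1,1,1,1,1).

Computing H_k = (kernel of ∂_k) / (image of ∂_{k+1}):

  H_0: rank C_0 − rank ∂_1 = 5 − 4 = 1, and the invariant factors of ∂_1 are all 1, so H_0 = Z.
  H_1: rank ker ∂_1 − rank ∂_2 = (10 − 4) − 5 = 1, and the invariant factors of ∂_2 are all 1, so H_1 = Z.
  H_2: rank ker ∂_2 − rank ∂_3 = (5 − 5) − 0 = 0, and there is no ∂_3, so H_2 = 0.

As a check, the Euler characteristic is 5 − 10 + 5 = 0, which agrees with 1 − 1 + 0 = 0.

Hence the Betti numbers are b_0 = 1, b_1 = 1, b_2 = 0.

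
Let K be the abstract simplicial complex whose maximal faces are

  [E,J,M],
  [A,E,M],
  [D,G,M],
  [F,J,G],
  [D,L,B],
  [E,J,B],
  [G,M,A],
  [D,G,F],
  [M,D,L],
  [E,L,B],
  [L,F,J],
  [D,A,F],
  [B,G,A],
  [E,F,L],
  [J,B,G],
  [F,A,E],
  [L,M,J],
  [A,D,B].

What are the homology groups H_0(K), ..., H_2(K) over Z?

H_0 = Z,  H_1 = Z ⊕ Z_2,  H_2 = 0.

Fix the vertex order A < B < D < E < F < G < J < L < M and write every simplex with vertices in increasing order. Then dim K = 2 and the simplices of K are:

  0-simplices (9): A, B, D, E, F, G, J, L, M
  1-simplices (27): AB, AD, AE, AF, AG, AM, BD, BE, BG, BJ, BL, DF, DG, DL, DM, EF, EJ, EL, EM, FG, FJ, FL, GJ, GM, JL, JM, LM
  2-simplices (18): ABD, ABG, ADF, AEF, AEM, AGM, BDL, BEJ, BEL, BGJ, DFG, DGM, DLM, EFL, EJM, FGJ, FJL, JLM

so the chain groups are C_0 ≅ Z^9, C_1 ≅ Z^27, C_2 ≅ Z^18.

∂_1: C_1 → C_0 is given by ∂[p,q] = [q] − [p]. For instance
  ∂AB = B − A.
This gives a 9×27 integer matrix of rank 8; reducing to Smith normal form yields diagonal entries (1,1,1,1,1,1,1,1).

∂_2: C_2 → C_1 sends each 2-simplex [p,q,r] to [q,r] − [p,r] + [p,q]. For instance
  ∂FGJ = GJ − FJ + FG,
  ∂ABG = BG − AG + AB.
As a 27×18 matrix over Z this has rank 18, with invariant factors (1,1,1,1,1,1,1,1,1,1,1,1,1,1,1,1,1,2).

Reading off H_k = ker ∂_k / im ∂_{k+1}:

  H_0: rank C_0 − rank ∂_1 = 9 − 8 = 1, and the invariant factors of ∂_1 are all 1, so H_0 = Z.
  H_1: rank ker ∂_1 − rank ∂_2 = (27 − 8) − 18 = 1, and ∂_2 has invariant factor 2 > 1, so H_1 = Z ⊕ Z_2.
  H_2: rank ker ∂_2 − rank ∂_3 = (18 − 18) − 0 = 0, and there is no ∂_3, so H_2 = 0.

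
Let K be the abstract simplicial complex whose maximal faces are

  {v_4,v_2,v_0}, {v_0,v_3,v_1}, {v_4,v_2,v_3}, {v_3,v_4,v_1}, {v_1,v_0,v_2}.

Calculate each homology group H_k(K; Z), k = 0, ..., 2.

Take the total order v_0 < v_1 < v_2 < v_3 < v_4 on the vertex set. Then K (dimension 2) consists of the simplices:

  0-simplices (5): [v_0], [v_1], [v_2], [v_3], [v_4]
  1-simplices (10): [v_0,v_1], [v_0,v_2], [v_0,v_3], [v_0,v_4], [v_1,v_2], [v_1,v_3], [v_1,v_4], [v_2,v_3], [v_2,v_4], [v_3,v_4]
  2-simplices (5): [v_0,v_1,v_2], [v_0,v_1,v_3], [v_0,v_2,v_4], [v_1,v_3,v_4], [v_2,v_3,v_4]

giving chain groups C_0 ≅ Z^5, C_1 ≅ Z^10, C_2 ≅ Z^5.

The boundary map ∂_1: C_1 → C_0 is given by ∂[p,q] = [q] − [p]. For instance
  ∂[v_1,v_3] = [v_3] − [v_1].
This gives a 5×10 integer matrix of rank 4; reducing to Smith normal form yields diagonal entries (1,1,1,1).

Boundary ∂_2: C_2 → C_1 sends each 2-simplex [p,q,r] to [q,r] − [p,r] + [p,q]. For instance
  ∂[v_1,v_3,v_4] = [v_3,v_4] − [v_1,v_4] + [v_1,v_3],
  ∂[v_0,v_2,v_4] = [v_2,v_4] − [v_0,v_4] + [v_0,v_2].
This gives a 10×5 integer matrix of rank 5; reducing to Smith normal form yields diagonal entries (1,1,1,1,1).

From H_k ≅ ker(∂_k) / im(∂_{k+1}) we obtain:

  H_0: rank C_0 − rank ∂_1 = 5 − 4 = 1, and the invariant factors of ∂_1 are all 1, so H_0 ≅ Z.
  H_1: rank ker ∂_1 − rank ∂_2 = (10 − 4) − 5 = 1, and the invariant factors of ∂_2 are all 1, so H_1 ≅ Z.
  H_2: rank ker ∂_2 − rank ∂_3 = (5 − 5) − 0 = 0, and there is no ∂_3, so H_2 ≅ 0.

H_0 ≅ Z,  H_1 ≅ Z,  H_2 = 0.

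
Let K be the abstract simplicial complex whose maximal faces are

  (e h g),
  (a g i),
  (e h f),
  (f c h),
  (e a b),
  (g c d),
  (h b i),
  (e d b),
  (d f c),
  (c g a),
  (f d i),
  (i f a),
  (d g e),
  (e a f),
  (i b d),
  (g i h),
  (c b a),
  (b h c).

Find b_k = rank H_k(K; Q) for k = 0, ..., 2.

b_0 = 1, b_1 = 2, b_2 = 1.

Take the total order a < b < c < d < e < f < g < h < i on the vertex set. Then K (dimension 2) consists of the simplices:

  0-simplices (9): a, b, c, d, e, f, g, h, i
  1-simplices (27): ab, ac, ae, af, ag, ai, bc, bd, be, bh, bi, cd, cf, cg, ch, de, df, dg, di, ef, eg, eh, fh, fi, gh, gi, hi
  2-simplices (18): abc, abe, acg, aef, afi, agi, bch, bde, bdi, bhi, cdf, cdg, cfh, deg, dfi, efh, egh, ghi

giving chain groups C_0 ≅ Z^9, C_1 ≅ Z^27, C_2 ≅ Z^18.

Boundary ∂_1: C_1 → C_0 sends each edge [p,q] (with p < q) to q − p. For instance
  ∂dg = g − d.
The 9×27 boundary matrix has rank 8 and Smith normal form diag(1,1,1,1,1,1,1,1).

Boundary ∂_2: C_2 → C_1 maps a triangle to the signed sum of its edges. For instance
  ∂egh = gh − eh + eg,
  ∂bde = de − be + bd.
This gives a 27×18 integer matrix of rank 17; reducing to Smith normal form yields diagonal entries (1,1,1,1,1,1,1,1,1,1,1,1,1,1,1,1,1).

Reading off H_k = ker ∂_k / im ∂_{k+1}:

  H_0: rank C_0 − rank ∂_1 = 9 − 8 = 1, and the invariant factors of ∂_1 are all 1, so H_0 ≅ Z.
  H_1: rank ker ∂_1 − rank ∂_2 = (27 − 8) − 17 = 2, and the invariant factors of ∂_2 are all 1, so H_1 ≅ Z^2.
  H_2: rank ker ∂_2 − rank ∂_3 = (18 − 17) − 0 = 1, and there is no ∂_3, so H_2 ≅ Z.

(K is a triangulation of the torus T^2.)

Hence the Betti numbers are b_0 = 1, b_1 = 2, b_2 = 1.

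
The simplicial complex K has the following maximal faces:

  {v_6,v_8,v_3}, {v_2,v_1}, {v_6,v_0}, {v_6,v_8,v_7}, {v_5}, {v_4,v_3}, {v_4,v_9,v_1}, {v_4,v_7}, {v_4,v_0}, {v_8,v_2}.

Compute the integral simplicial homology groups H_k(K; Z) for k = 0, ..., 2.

Take the total order v_0 < v_1 < v_2 < v_3 < v_4 < v_5 < v_6 < v_7 < v_8 < v_9 on the vertex set. Then K (dimension 2) consists of the simplices:

  0-simplices (10): [v_0], [v_1], [v_2], [v_3], [v_4], [v_5], [v_6], [v_7], [v_8], [v_9]
  1-simplices (14): [v_0,v_4], [v_0,v_6], [v_1,v_2], [v_1,v_4], [v_1,v_9], [v_2,v_8], [v_3,v_4], [v_3,v_6], [v_3,v_8], [v_4,v_7], [v_4,v_9], [v_6,v_7], [v_6,v_8], [v_7,v_8]
  2-simplices (3): [v_1,v_4,v_9], [v_3,v_6,v_8], [v_6,v_7,v_8]

giving chain groups C_0 ≅ Z^10, C_1 ≅ Z^14, C_2 ≅ Z^3.

Boundary ∂_1: C_1 → C_0 maps an edge to its endpoints' difference, ∂[p,q] = q − p. For instance
  ∂[v_3,v_4] = [v_4] − [v_3].
The 10×14 boundary matrix has rank 8 and Smith normal form diag(1,1,1,1,1,1,1,1).

The boundary map ∂_2: C_2 → C_1 sends each 2-simplex [p,q,r] to [q,r] − [p,r] + [p,q]. For instance
  ∂[v_3,v_6,v_8] = [v_6,v_8] − [v_3,v_8] + [v_3,v_6],
  ∂[v_1,v_4,v_9] = [v_4,v_9] − [v_1,v_9] + [v_1,v_4].
This gives a 14×3 integer matrix of rank 3; reducing to Smith normal form yields diagonal entries (1,1,1).

From H_k ≅ ker(∂_k) / im(∂_{k+1}) we obtain:

  H_0: rank C_0 − rank ∂_1 = 10 − 8 = 2, and the invariant factors of ∂_1 are all 1, so H_0 = Z^2.
  H_1: rank ker ∂_1 − rank ∂_2 = (14 − 8) − 3 = 3, and the invariant factors of ∂_2 are all 1, so H_1 = Z^3.
  H_2: rank ker ∂_2 − rank ∂_3 = (3 − 3) − 0 = 0, and there is no ∂_3, so H_2 = 0.

H_0 ≅ Z^2,  H_1 ≅ Z^3,  H_2 = 0.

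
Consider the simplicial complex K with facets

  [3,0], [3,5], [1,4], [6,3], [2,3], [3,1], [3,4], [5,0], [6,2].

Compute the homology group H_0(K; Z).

H_0 = Z.

Fix the vertex order 0 < 1 < 2 < 3 < 4 < 5 < 6 and write every simplex with vertices in increasing order. Then dim K = 1 and the simplices of K are:

  0-simplices (7): [0], [1], [2], [3], [4], [5], [6]
  1-simplices (9): [0,3], [0,5], [1,3], [1,4], [2,3], [2,6], [3,4], [3,5], [3,6]

giving chain groups C_0 ≅ Z^7, C_1 ≅ Z^9.

∂_1: C_1 → C_0 sends each edge [p,q] (with p < q) to q − p.
As a 7×9 matrix over Z this has rank 6, with invariant factors (1,1,1,1,1,1).

Now H_k = ker ∂_k / im ∂_{k+1}, so:

  H_0: rank C_0 − rank ∂_1 = 7 − 6 = 1, and the invariant factors of ∂_1 are all 1, so H_0 ≅ Z.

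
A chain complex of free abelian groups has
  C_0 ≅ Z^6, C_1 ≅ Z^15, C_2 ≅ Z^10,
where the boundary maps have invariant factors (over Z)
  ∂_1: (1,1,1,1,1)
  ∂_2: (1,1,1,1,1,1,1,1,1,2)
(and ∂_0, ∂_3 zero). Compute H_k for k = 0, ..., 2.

H_0: b_0 = 6 − 0 − 5 = 1; torsion from ∂_1 factors > 1: none. So H_0 = Z.
H_1: b_1 = 15 − 5 − 10 = 0; torsion from ∂_2 factors > 1: [2]. So H_1 = Z/2.
H_2: b_2 = 10 − 10 − 0 = 0; torsion from ∂_3 factors > 1: none. So H_2 = 0.

H_0 = Z,  H_1 = Z/2,  H_2 = 0.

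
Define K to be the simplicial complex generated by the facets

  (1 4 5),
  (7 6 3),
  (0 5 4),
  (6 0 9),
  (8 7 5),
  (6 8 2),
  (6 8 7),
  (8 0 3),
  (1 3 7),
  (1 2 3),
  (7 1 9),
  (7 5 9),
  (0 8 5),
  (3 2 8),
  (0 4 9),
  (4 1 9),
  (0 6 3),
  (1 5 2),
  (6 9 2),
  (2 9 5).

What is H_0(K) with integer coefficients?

K has 10 vertices, 30 edges, 20 triangles.
rank ∂_0 = 0, rank ∂_1 = 9 ⇒ b_0 = 10 − 0 − 9 = 1; all invariant factors of ∂_1 are 1 so no torsion. So H_0 = Z.

H_0 ≅ Z.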